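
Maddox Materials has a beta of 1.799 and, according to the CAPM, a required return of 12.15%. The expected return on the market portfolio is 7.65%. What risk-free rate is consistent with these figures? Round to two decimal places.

2.02%

E(R) = R_f + β(E(R_m) − R_f) = R_f(1 − β) + β·E(R_m)
12.15% = R_f × (1 − 1.799) + 1.799 × 7.65%
12.15% = R_f × -0.799 + 13.76235%
R_f = (12.15% − 13.76235%) / -0.799 = 2.02%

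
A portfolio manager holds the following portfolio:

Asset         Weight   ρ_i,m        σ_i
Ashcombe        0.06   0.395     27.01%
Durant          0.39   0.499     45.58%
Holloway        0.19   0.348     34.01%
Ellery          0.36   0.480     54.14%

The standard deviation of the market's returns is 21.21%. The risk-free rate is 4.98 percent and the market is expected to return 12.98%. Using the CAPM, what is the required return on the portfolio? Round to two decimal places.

β_Ashcombe = 0.395 × 27.01% / 21.21% = 0.5030
β_Durant = 0.499 × 45.58% / 21.21% = 1.0723
β_Holloway = 0.348 × 34.01% / 21.21% = 0.5580
β_Ellery = 0.480 × 54.14% / 21.21% = 1.2252
β_P = Σ w_i β_i = 0.06×0.5030 + 0.39×1.0723 + 0.19×0.5580 + 0.36×1.2252 = 0.9955
MRP = 12.98% − 4.98% = 8.00%
E(R_P) = R_f + β_P × MRP = 4.98% + 0.9955 × 8.00% = 12.94%

12.94%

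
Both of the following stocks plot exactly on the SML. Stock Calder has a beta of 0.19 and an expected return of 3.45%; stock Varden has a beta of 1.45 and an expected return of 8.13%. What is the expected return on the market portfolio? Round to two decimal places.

6.46%

Both satisfy E(R) = R_f + β·MRP, so the slope of the SML is
MRP = (8.13% − 3.45%) / (1.45 − 0.19) = 4.68% / 1.26 = 3.7143%
R_f = E(R_Calder) − β_Calder·MRP = 3.45% − 0.19 × 3.7143% = 2.7443%
E(R_m) = R_f + MRP = 2.7443% + 3.7143% = 6.46%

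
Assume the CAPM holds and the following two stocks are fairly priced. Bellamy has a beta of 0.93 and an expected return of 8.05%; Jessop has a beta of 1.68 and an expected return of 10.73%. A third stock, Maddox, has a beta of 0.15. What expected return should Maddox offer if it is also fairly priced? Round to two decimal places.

MRP (SML slope) = (10.73% − 8.05%) / (1.68 − 0.93) = 2.68% / 0.75 = 3.5733%
R_f (intercept) = 8.05% − 0.93 × 3.5733% = 4.7268%
E(R_Maddox) = R_f + β × MRP = 4.7268% + 0.15 × 3.5733% = 5.26%

5.26%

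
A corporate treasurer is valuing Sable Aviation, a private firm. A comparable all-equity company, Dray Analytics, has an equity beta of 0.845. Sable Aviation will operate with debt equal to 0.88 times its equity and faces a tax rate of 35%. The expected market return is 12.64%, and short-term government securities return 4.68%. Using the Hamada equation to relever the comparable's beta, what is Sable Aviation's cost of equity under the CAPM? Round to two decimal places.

β_L = β_U × [1 + (1 − t)(D/E)] = 0.845 × [1 + (1 − 0.35) × 0.88]
    = 0.845 × [1 + 0.65 × 0.88] = 0.845 × 1.5720 = 1.3283
MRP = 12.64% − 4.68% = 7.96%
E(R) = R_f + β_L × MRP = 4.68% + 1.3283 × 7.96% = 15.25%

15.25%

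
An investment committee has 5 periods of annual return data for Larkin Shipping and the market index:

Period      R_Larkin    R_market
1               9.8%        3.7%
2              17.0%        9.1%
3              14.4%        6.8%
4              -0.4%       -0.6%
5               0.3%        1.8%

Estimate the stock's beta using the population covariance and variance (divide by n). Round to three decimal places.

Mean R_i = (9.8 + 17.0 + 14.4 − 0.4 + 0.3) / 5 = 8.2200%
Mean R_m = (3.7 + 9.1 + 6.8 − 0.6 + 1.8) / 5 = 4.1600%
Σ(R_i − R̄_i)(R_m − R̄_m) = 118.6840  ⇒  Cov = 118.6840 / 5 = 23.7368
Σ(R_m − R̄_m)² = 59.8120  ⇒  Var(R_m) = 59.8120 / 5 = 11.9624
β = Cov / Var(R_m) = 23.7368 / 11.9624 = 1.9843

1.984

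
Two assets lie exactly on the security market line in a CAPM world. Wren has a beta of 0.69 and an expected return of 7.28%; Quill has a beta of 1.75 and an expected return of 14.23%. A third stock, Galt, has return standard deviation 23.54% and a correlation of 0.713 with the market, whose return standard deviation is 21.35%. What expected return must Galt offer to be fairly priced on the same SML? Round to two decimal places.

7.91%

MRP = (14.23% − 7.28%) / (1.75 − 0.69) = 6.5566%
R_f = 7.28% − 0.69 × 6.5566% = 2.7559%
β_Galt = ρ·σ_i/σ_m = 0.713 × 23.54 / 21.35 = 0.7861
E(R_Galt) = R_f + β × MRP = 2.7559% + 0.7861 × 6.5566% = 7.91%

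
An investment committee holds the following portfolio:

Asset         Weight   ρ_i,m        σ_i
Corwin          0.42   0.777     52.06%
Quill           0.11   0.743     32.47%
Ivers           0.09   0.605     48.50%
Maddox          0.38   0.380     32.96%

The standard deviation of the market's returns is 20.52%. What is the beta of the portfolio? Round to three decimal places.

β_Corwin = 0.777 × 52.06% / 20.52% = 1.9713
β_Quill = 0.743 × 32.47% / 20.52% = 1.1757
β_Ivers = 0.605 × 48.50% / 20.52% = 1.4299
β_Maddox = 0.380 × 32.96% / 20.52% = 0.6104
β_P = Σ w_i β_i = 0.42×1.9713 + 0.11×1.1757 + 0.09×1.4299 + 0.38×0.6104 = 1.3179

1.318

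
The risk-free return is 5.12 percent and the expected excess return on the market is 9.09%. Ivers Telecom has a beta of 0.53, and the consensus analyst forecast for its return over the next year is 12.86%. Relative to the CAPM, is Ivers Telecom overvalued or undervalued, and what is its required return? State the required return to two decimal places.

Required return = R_f + β·MRP = 5.12% + 0.53 × 9.09% = 9.94%
Forecast 12.86% > required 9.94% → the stock plots above the SML → undervalued.

Undervalued; required return 9.94%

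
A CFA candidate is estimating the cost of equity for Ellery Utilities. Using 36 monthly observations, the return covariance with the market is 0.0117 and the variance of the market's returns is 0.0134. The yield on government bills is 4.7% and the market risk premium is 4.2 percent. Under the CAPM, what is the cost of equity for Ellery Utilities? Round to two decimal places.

8.37%

β = Cov(R_i, R_m) / Var(R_m) = 0.0117 / 0.0134 = 0.8731
E(R) = R_f + β × MRP = 4.7% + 0.8731 × 4.2% = 8.37%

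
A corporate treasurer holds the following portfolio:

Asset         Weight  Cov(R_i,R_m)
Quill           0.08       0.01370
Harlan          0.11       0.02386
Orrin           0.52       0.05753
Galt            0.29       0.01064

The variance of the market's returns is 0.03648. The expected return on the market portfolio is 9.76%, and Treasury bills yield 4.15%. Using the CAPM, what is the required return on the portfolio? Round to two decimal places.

β_Quill = 0.01370 / 0.03648 = 0.3755
β_Harlan = 0.02386 / 0.03648 = 0.6541
β_Orrin = 0.05753 / 0.03648 = 1.5770
β_Galt = 0.01064 / 0.03648 = 0.2917
β_P = Σ w_i β_i = 0.08×0.3755 + 0.11×0.6541 + 0.52×1.5770 + 0.29×0.2917 = 1.0066
MRP = 9.76% − 4.15% = 5.61%
E(R_P) = R_f + β_P × MRP = 4.15% + 1.0066 × 5.61% = 9.80%

9.80%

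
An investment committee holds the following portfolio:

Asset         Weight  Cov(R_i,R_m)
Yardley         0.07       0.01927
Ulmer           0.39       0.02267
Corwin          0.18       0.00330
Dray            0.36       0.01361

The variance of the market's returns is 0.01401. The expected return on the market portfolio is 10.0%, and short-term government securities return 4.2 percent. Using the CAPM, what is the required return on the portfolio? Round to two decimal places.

β_Yardley = 0.01927 / 0.01401 = 1.3754
β_Ulmer = 0.02267 / 0.01401 = 1.6181
β_Corwin = 0.00330 / 0.01401 = 0.2355
β_Dray = 0.01361 / 0.01401 = 0.9714
β_P = Σ w_i β_i = 0.07×1.3754 + 0.39×1.6181 + 0.18×0.2355 + 0.36×0.9714 = 1.1194
MRP = 10.0% − 4.2% = 5.80%
E(R_P) = R_f + β_P × MRP = 4.2% + 1.1194 × 5.8% = 10.69%

10.69%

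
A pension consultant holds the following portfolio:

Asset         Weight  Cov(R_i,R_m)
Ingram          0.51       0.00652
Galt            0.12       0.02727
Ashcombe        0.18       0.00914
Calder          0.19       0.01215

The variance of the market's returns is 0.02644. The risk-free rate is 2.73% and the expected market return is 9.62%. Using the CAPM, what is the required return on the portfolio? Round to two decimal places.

β_Ingram = 0.00652 / 0.02644 = 0.2466
β_Galt = 0.02727 / 0.02644 = 1.0314
β_Ashcombe = 0.00914 / 0.02644 = 0.3457
β_Calder = 0.01215 / 0.02644 = 0.4595
β_P = Σ w_i β_i = 0.51×0.2466 + 0.12×1.0314 + 0.18×0.3457 + 0.19×0.4595 = 0.3991
MRP = 9.62% − 2.73% = 6.89%
E(R_P) = R_f + β_P × MRP = 2.73% + 0.3991 × 6.89% = 5.48%

5.48%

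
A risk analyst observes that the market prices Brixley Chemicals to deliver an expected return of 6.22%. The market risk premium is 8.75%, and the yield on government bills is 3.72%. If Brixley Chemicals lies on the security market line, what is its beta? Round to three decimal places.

β = (E(R) − R_f) / MRP = (6.22% − 3.72%) / 8.75% = 2.50% / 8.75% = 0.286

0.286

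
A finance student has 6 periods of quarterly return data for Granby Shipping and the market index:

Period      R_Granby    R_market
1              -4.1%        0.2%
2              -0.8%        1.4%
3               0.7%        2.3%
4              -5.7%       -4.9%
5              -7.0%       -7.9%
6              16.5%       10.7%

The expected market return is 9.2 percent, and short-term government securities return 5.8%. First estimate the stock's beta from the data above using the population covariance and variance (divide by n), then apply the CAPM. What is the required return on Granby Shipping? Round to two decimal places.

10.05%

Mean R_i = (-4.1 − 0.8 + 0.7 − 5.7 − 7.0 + 16.5) / 6 = -0.0667%
Mean R_m = (0.2 + 1.4 + 2.3 − 4.9 − 7.9 + 10.7) / 6 = 0.3000%
Σ(R_i − R̄_i)(R_m − R̄_m) = 259.5700  ⇒  Cov = 259.5700 / 6 = 43.2617
Σ(R_m − R̄_m)² = 207.6600  ⇒  Var(R_m) = 207.6600 / 6 = 34.6100
β = Cov / Var(R_m) = 43.2617 / 34.6100 = 1.2500
MRP = 9.2% − 5.8% = 3.40%
E(R) = R_f + β × MRP = 5.8% + 1.2500 × 3.4% = 10.05%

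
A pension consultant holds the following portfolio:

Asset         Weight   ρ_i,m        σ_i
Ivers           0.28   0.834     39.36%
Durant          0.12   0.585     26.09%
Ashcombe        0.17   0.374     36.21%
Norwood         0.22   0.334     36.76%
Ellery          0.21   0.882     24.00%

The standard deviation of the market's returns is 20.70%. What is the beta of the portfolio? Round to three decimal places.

0.989

β_Ivers = 0.834 × 39.36% / 20.70% = 1.5858
β_Durant = 0.585 × 26.09% / 20.70% = 0.7373
β_Ashcombe = 0.374 × 36.21% / 20.70% = 0.6542
β_Norwood = 0.334 × 36.76% / 20.70% = 0.5931
β_Ellery = 0.882 × 24.00% / 20.70% = 1.0226
β_P = Σ w_i β_i = 0.28×1.5858 + 0.12×0.7373 + 0.17×0.6542 + 0.22×0.5931 + 0.21×1.0226 = 0.9889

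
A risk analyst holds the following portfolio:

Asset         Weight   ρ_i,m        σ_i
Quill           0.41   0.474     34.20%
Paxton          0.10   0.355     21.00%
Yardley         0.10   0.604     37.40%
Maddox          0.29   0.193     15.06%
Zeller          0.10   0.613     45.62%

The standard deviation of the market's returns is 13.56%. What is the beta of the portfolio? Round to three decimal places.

0.980

β_Quill = 0.474 × 34.20% / 13.56% = 1.1955
β_Paxton = 0.355 × 21.00% / 13.56% = 0.5498
β_Yardley = 0.604 × 37.40% / 13.56% = 1.6659
β_Maddox = 0.193 × 15.06% / 13.56% = 0.2143
β_Zeller = 0.613 × 45.62% / 13.56% = 2.0623
β_P = Σ w_i β_i = 0.41×1.1955 + 0.10×0.5498 + 0.10×1.6659 + 0.29×0.2143 + 0.10×2.0623 = 0.9801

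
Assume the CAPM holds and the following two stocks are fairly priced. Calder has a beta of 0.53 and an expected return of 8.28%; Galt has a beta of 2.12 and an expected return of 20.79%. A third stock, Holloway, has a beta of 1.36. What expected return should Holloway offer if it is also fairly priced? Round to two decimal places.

MRP (SML slope) = (20.79% − 8.28%) / (2.12 − 0.53) = 12.51% / 1.59 = 7.8679%
R_f (intercept) = 8.28% − 0.53 × 7.8679% = 4.1100%
E(R_Holloway) = R_f + β × MRP = 4.1100% + 1.36 × 7.8679% = 14.81%

14.81%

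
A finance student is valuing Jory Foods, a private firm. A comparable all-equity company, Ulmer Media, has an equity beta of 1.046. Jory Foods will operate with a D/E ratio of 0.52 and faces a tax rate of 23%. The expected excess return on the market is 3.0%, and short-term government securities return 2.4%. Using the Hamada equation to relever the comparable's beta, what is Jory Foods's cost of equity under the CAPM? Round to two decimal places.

6.79%

β_L = β_U × [1 + (1 − t)(D/E)] = 1.046 × [1 + (1 − 0.23) × 0.52]
    = 1.046 × [1 + 0.77 × 0.52] = 1.046 × 1.4004 = 1.4648
E(R) = R_f + β_L × MRP = 2.4% + 1.4648 × 3.0% = 6.79%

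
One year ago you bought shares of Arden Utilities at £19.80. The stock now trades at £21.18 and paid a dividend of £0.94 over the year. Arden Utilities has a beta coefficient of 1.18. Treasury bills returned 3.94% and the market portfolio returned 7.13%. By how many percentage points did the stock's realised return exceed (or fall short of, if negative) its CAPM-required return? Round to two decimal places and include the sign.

+4.01%

Realised HPR = (P1 + D1 − P0) / P0 = (21.18 + 0.94 − 19.80) / 19.80 = 2.32 / 19.80 = 11.7172%
MRP = 7.13% − 3.94% = 3.19%
CAPM required = R_f + β·MRP = 3.94% + 1.18 × 3.19% = 7.7042%
α = realised − required = 11.7172% − 7.7042% = +4.01%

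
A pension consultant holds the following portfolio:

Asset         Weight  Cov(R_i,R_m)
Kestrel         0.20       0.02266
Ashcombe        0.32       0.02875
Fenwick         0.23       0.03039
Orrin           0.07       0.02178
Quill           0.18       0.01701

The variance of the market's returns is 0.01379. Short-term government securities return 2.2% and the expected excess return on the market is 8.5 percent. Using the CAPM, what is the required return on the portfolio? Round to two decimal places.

17.80%

β_Kestrel = 0.02266 / 0.01379 = 1.6432
β_Ashcombe = 0.02875 / 0.01379 = 2.0848
β_Fenwick = 0.03039 / 0.01379 = 2.2038
β_Orrin = 0.02178 / 0.01379 = 1.5794
β_Quill = 0.01701 / 0.01379 = 1.2335
β_P = Σ w_i β_i = 0.20×1.6432 + 0.32×2.0848 + 0.23×2.2038 + 0.07×1.5794 + 0.18×1.2335 = 1.8352
E(R_P) = R_f + β_P × MRP = 2.2% + 1.8352 × 8.5% = 17.80%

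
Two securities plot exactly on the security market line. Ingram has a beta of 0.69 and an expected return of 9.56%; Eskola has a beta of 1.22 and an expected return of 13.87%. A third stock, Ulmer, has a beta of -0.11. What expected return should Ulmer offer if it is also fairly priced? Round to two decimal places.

MRP (SML slope) = (13.87% − 9.56%) / (1.22 − 0.69) = 4.31% / 0.53 = 8.1321%
R_f (intercept) = 9.56% − 0.69 × 8.1321% = 3.9489%
E(R_Ulmer) = R_f + β × MRP = 3.9489% + -0.11 × 8.1321% = 3.05%

3.05%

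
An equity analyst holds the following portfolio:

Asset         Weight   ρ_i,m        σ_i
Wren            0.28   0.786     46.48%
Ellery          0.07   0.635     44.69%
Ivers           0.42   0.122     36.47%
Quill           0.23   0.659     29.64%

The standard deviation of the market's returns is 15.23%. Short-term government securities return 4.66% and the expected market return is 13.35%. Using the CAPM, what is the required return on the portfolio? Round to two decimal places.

15.26%

β_Wren = 0.786 × 46.48% / 15.23% = 2.3988
β_Ellery = 0.635 × 44.69% / 15.23% = 1.8633
β_Ivers = 0.122 × 36.47% / 15.23% = 0.2921
β_Quill = 0.659 × 29.64% / 15.23% = 1.2825
β_P = Σ w_i β_i = 0.28×2.3988 + 0.07×1.8633 + 0.42×0.2921 + 0.23×1.2825 = 1.2198
MRP = 13.35% − 4.66% = 8.69%
E(R_P) = R_f + β_P × MRP = 4.66% + 1.2198 × 8.69% = 15.26%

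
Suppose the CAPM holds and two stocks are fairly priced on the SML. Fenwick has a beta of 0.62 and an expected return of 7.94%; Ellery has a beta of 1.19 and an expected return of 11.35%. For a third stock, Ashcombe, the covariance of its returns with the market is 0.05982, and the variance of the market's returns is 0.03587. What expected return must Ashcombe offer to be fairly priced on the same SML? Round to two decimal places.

MRP = (11.35% − 7.94%) / (1.19 − 0.62) = 5.9825%
R_f = 7.94% − 0.62 × 5.9825% = 4.2309%
β_Ashcombe = Cov / Var(R_m) = 0.05982 / 0.03587 = 1.6677
E(R_Ashcombe) = R_f + β × MRP = 4.2309% + 1.6677 × 5.9825% = 14.21%

14.21%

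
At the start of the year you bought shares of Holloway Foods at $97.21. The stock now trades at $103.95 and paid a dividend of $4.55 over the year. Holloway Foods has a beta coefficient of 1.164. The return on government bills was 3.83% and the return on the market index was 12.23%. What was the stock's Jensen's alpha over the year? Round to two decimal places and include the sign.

Realised HPR = (P1 + D1 − P0) / P0 = (103.95 + 4.55 − 97.21) / 97.21 = 11.29 / 97.21 = 11.6140%
MRP = 12.23% − 3.83% = 8.40%
CAPM required = R_f + β·MRP = 3.83% + 1.164 × 8.40% = 13.60760%
α = realised − required = 11.6140% − 13.60760% = -1.99%

-1.99%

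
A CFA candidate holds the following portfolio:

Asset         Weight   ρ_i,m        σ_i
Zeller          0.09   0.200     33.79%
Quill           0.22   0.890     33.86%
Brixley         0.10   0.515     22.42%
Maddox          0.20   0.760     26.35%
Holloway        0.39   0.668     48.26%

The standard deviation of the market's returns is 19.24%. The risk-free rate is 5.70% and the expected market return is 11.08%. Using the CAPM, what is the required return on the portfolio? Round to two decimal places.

12.68%

β_Zeller = 0.200 × 33.79% / 19.24% = 0.3512
β_Quill = 0.890 × 33.86% / 19.24% = 1.5663
β_Brixley = 0.515 × 22.42% / 19.24% = 0.6001
β_Maddox = 0.760 × 26.35% / 19.24% = 1.0409
β_Holloway = 0.668 × 48.26% / 19.24% = 1.6756
β_P = Σ w_i β_i = 0.09×0.3512 + 0.22×1.5663 + 0.10×0.6001 + 0.20×1.0409 + 0.39×1.6756 = 1.2979
MRP = 11.08% − 5.70% = 5.38%
E(R_P) = R_f + β_P × MRP = 5.70% + 1.2979 × 5.38% = 12.68%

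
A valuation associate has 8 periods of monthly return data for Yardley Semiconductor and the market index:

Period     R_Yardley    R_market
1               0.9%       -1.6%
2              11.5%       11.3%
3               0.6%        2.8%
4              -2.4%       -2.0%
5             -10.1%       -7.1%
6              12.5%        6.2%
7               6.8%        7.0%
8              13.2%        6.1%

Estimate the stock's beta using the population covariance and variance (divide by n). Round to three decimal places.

Mean R_i = (0.9 + 11.5 + 0.6 − 2.4 − 10.1 + 12.5 + 6.8 + 13.2) / 8 = 4.1250%
Mean R_m = (-1.6 + 11.3 + 2.8 − 2.0 − 7.1 + 6.2 + 7.0 + 6.1) / 8 = 2.8375%
Σ(R_i − R̄_i)(R_m − R̄_m) = 318.6825  ⇒  Cov = 318.6825 / 8 = 39.8353
Σ(R_m − R̄_m)² = 252.7388  ⇒  Var(R_m) = 252.7388 / 8 = 31.5924
β = Cov / Var(R_m) = 39.8353 / 31.5924 = 1.2609

1.261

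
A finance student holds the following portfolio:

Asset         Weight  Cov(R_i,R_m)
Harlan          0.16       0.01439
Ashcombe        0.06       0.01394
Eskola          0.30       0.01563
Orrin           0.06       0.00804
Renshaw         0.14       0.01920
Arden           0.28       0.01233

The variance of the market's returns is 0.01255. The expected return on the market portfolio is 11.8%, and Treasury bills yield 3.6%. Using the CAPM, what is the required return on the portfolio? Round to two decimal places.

β_Harlan = 0.01439 / 0.01255 = 1.1466
β_Ashcombe = 0.01394 / 0.01255 = 1.1108
β_Eskola = 0.01563 / 0.01255 = 1.2454
β_Orrin = 0.00804 / 0.01255 = 0.6406
β_Renshaw = 0.01920 / 0.01255 = 1.5299
β_Arden = 0.01233 / 0.01255 = 0.9825
β_P = Σ w_i β_i = 0.16×1.1466 + 0.06×1.1108 + 0.30×1.2454 + 0.06×0.6406 + 0.14×1.5299 + 0.28×0.9825 = 1.1514
MRP = 11.8% − 3.6% = 8.20%
E(R_P) = R_f + β_P × MRP = 3.6% + 1.1514 × 8.2% = 13.04%

13.04%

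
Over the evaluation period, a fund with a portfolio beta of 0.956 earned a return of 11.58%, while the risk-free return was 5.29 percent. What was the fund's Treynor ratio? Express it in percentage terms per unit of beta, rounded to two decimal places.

6.58%

Treynor = (R_P − R_f) / β_P = (11.58% − 5.29%) / 0.9560 = 6.29% / 0.9560 = 6.58%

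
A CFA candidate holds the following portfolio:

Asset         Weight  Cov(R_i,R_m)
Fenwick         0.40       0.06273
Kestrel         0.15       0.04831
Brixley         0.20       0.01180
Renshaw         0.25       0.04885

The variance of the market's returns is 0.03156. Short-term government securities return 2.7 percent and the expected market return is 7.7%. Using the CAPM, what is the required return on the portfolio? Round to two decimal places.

10.13%

β_Fenwick = 0.06273 / 0.03156 = 1.9876
β_Kestrel = 0.04831 / 0.03156 = 1.5307
β_Brixley = 0.01180 / 0.03156 = 0.3739
β_Renshaw = 0.04885 / 0.03156 = 1.5478
β_P = Σ w_i β_i = 0.40×1.9876 + 0.15×1.5307 + 0.20×0.3739 + 0.25×1.5478 = 1.4864
MRP = 7.7% − 2.7% = 5.00%
E(R_P) = R_f + β_P × MRP = 2.7% + 1.4864 × 5.0% = 10.13%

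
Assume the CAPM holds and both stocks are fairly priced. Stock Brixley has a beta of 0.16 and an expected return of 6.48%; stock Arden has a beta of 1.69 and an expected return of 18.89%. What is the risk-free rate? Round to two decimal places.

Both satisfy E(R) = R_f + β·MRP, so the slope of the SML is
MRP = (18.89% − 6.48%) / (1.69 − 0.16) = 12.41% / 1.53 = 8.1111%
R_f = E(R_Brixley) − β_Brixley·MRP = 6.48% − 0.16 × 8.1111% = 5.1822%

5.18%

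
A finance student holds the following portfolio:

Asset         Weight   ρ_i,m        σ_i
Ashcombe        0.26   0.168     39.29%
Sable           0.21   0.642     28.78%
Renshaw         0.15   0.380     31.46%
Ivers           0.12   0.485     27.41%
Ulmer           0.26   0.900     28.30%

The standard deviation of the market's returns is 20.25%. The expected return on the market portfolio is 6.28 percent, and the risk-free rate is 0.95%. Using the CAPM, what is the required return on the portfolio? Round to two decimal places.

5.06%

β_Ashcombe = 0.168 × 39.29% / 20.25% = 0.3260
β_Sable = 0.642 × 28.78% / 20.25% = 0.9124
β_Renshaw = 0.380 × 31.46% / 20.25% = 0.5904
β_Ivers = 0.485 × 27.41% / 20.25% = 0.6565
β_Ulmer = 0.900 × 28.30% / 20.25% = 1.2578
β_P = Σ w_i β_i = 0.26×0.3260 + 0.21×0.9124 + 0.15×0.5904 + 0.12×0.6565 + 0.26×1.2578 = 0.7707
MRP = 6.28% − 0.95% = 5.33%
E(R_P) = R_f + β_P × MRP = 0.95% + 0.7707 × 5.33% = 5.06%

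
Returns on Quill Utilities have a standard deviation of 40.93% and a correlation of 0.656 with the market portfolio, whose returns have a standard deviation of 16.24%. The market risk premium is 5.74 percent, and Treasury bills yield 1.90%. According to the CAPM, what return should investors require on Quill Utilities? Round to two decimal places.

11.39%

β = ρ × σ_i / σ_m = 0.656 × 40.93% / 16.24% = 1.6533
E(R) = 1.90% + 1.6533 × 5.74% = 11.39%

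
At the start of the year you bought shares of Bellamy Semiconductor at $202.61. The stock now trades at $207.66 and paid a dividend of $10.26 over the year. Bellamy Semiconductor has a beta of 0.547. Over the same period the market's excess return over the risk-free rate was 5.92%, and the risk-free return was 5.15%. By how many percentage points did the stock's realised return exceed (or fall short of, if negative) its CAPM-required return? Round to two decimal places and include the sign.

Realised HPR = (P1 + D1 − P0) / P0 = (207.66 + 10.26 − 202.61) / 202.61 = 15.31 / 202.61 = 7.5564%
CAPM required = R_f + β·MRP = 5.15% + 0.547 × 5.92% = 8.38824%
α = realised − required = 7.5564% − 8.38824% = -0.83%

-0.83%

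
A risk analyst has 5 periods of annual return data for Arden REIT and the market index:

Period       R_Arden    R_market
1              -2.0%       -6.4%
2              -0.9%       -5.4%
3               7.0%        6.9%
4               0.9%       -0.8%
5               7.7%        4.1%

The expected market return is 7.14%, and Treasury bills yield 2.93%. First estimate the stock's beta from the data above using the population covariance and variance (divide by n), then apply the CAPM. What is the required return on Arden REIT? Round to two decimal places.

Mean R_i = (-2.0 − 0.9 + 7.0 + 0.9 + 7.7) / 5 = 2.5400%
Mean R_m = (-6.4 − 5.4 + 6.9 − 0.8 + 4.1) / 5 = -0.3200%
Σ(R_i − R̄_i)(R_m − R̄_m) = 100.8740  ⇒  Cov = 100.8740 / 5 = 20.1748
Σ(R_m − R̄_m)² = 134.6680  ⇒  Var(R_m) = 134.6680 / 5 = 26.9336
β = Cov / Var(R_m) = 20.1748 / 26.9336 = 0.7491
MRP = 7.14% − 2.93% = 4.21%
E(R) = R_f + β × MRP = 2.93% + 0.7491 × 4.21% = 6.08%

6.08%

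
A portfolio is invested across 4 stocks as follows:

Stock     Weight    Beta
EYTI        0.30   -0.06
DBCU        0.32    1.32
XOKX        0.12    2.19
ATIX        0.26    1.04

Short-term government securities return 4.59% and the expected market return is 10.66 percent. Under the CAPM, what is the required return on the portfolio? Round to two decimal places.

10.28%

β_P = Σ w_i β_i = 0.30×-0.06 + 0.32×1.32 + 0.12×2.19 + 0.26×1.04 = 0.9376
MRP = 10.66% − 4.59% = 6.07%
E(R_P) = R_f + β_P × MRP = 4.59% + 0.9376 × 6.07% = 10.28%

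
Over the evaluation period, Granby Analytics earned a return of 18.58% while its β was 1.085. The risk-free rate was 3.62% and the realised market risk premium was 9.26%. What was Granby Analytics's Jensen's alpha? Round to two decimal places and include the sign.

+4.91%

CAPM benchmark = R_f + β(R_m − R_f) = 3.62% + 1.085 × 9.26% = 13.66710%
α = actual − benchmark = 18.58% − 13.66710% = +4.91%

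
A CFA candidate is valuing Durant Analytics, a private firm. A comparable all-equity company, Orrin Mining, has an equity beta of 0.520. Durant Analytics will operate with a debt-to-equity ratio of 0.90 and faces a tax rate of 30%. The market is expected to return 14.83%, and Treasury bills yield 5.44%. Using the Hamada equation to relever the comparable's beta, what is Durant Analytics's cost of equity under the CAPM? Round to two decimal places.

13.40%

β_L = β_U × [1 + (1 − t)(D/E)] = 0.520 × [1 + (1 − 0.30) × 0.90]
    = 0.520 × [1 + 0.70 × 0.90] = 0.520 × 1.6300 = 0.8476
MRP = 14.83% − 5.44% = 9.39%
E(R) = R_f + β_L × MRP = 5.44% + 0.8476 × 9.39% = 13.40%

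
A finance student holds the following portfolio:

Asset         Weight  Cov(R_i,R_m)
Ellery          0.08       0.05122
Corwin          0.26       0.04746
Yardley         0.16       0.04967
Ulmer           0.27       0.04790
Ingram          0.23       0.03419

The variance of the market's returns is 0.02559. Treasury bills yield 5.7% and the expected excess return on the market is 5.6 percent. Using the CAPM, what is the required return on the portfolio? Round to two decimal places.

β_Ellery = 0.05122 / 0.02559 = 2.0016
β_Corwin = 0.04746 / 0.02559 = 1.8546
β_Yardley = 0.04967 / 0.02559 = 1.9410
β_Ulmer = 0.04790 / 0.02559 = 1.8718
β_Ingram = 0.03419 / 0.02559 = 1.3361
β_P = Σ w_i β_i = 0.08×2.0016 + 0.26×1.8546 + 0.16×1.9410 + 0.27×1.8718 + 0.23×1.3361 = 1.7656
E(R_P) = R_f + β_P × MRP = 5.7% + 1.7656 × 5.6% = 15.59%

15.59%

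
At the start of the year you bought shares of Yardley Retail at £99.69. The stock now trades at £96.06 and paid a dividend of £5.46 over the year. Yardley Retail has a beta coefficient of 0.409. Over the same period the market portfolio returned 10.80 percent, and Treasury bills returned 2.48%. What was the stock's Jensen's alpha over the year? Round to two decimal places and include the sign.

Realised HPR = (P1 + D1 − P0) / P0 = (96.06 + 5.46 − 99.69) / 99.69 = 1.83 / 99.69 = 1.8357%
MRP = 10.80% − 2.48% = 8.32%
CAPM required = R_f + β·MRP = 2.48% + 0.409 × 8.32% = 5.88288%
α = realised − required = 1.8357% − 5.88288% = -4.05%

-4.05%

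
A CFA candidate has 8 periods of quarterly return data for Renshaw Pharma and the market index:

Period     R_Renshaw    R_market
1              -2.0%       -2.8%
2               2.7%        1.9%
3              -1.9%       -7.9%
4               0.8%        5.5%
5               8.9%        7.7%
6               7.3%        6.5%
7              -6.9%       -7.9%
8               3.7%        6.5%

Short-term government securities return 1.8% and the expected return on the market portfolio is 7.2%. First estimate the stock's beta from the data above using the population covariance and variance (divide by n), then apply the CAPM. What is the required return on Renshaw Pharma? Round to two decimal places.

Mean R_i = (-2.0 + 2.7 − 1.9 + 0.8 + 8.9 + 7.3 − 6.9 + 3.7) / 8 = 1.5750%
Mean R_m = (-2.8 + 1.9 − 7.9 + 5.5 + 7.7 + 6.5 − 7.9 + 6.5) / 8 = 1.1875%
Σ(R_i − R̄_i)(R_m − R̄_m) = 209.7175  ⇒  Cov = 209.7175 / 8 = 26.2147
Σ(R_m − R̄_m)² = 299.0288  ⇒  Var(R_m) = 299.0288 / 8 = 37.3786
β = Cov / Var(R_m) = 26.2147 / 37.3786 = 0.7013
MRP = 7.2% − 1.8% = 5.40%
E(R) = R_f + β × MRP = 1.8% + 0.7013 × 5.4% = 5.59%

5.59%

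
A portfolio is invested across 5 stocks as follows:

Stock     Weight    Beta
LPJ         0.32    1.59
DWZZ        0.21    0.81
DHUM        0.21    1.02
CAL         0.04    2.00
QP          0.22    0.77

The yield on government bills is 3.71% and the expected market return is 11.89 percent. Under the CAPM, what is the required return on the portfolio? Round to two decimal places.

13.06%

β_P = Σ w_i β_i = 0.32×1.59 + 0.21×0.81 + 0.21×1.02 + 0.04×2.00 + 0.22×0.77 = 1.1425
MRP = 11.89% − 3.71% = 8.18%
E(R_P) = R_f + β_P × MRP = 3.71% + 1.1425 × 8.18% = 13.06%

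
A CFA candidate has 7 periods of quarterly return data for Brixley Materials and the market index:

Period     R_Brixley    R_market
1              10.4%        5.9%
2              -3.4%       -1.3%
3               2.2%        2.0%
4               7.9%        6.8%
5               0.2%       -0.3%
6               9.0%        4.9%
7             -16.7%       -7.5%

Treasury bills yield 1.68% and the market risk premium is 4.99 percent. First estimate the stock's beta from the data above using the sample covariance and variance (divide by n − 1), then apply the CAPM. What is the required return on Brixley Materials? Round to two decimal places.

Mean R_i = (10.4 − 3.4 + 2.2 + 7.9 + 0.2 + 9.0 − 16.7) / 7 = 1.3714%
Mean R_m = (5.9 − 1.3 + 2.0 + 6.8 − 0.3 + 4.9 − 7.5) / 7 = 1.5000%
Σ(R_i − R̄_i)(R_m − R̄_m) = 278.7900  ⇒  Cov = 278.7900 / 6 = 46.4650
Σ(R_m − R̄_m)² = 151.3400  ⇒  Var(R_m) = 151.3400 / 6 = 25.2233
β = Cov / Var(R_m) = 46.4650 / 25.2233 = 1.8421
E(R) = R_f + β × MRP = 1.68% + 1.8421 × 4.99% = 10.87%

10.87%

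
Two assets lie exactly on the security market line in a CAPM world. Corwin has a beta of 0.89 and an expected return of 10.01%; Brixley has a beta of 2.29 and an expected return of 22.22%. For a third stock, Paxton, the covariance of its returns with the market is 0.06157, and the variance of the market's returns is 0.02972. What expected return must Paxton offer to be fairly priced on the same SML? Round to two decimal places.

20.32%

MRP = (22.22% − 10.01%) / (2.29 − 0.89) = 8.7214%
R_f = 10.01% − 0.89 × 8.7214% = 2.2480%
β_Paxton = Cov / Var(R_m) = 0.06157 / 0.02972 = 2.0717
E(R_Paxton) = R_f + β × MRP = 2.2480% + 2.0717 × 8.7214% = 20.32%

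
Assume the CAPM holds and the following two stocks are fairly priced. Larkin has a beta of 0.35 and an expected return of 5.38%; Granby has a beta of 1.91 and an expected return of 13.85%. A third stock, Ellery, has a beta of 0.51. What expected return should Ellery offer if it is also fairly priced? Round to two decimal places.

6.25%

MRP (SML slope) = (13.85% − 5.38%) / (1.91 − 0.35) = 8.47% / 1.56 = 5.4295%
R_f (intercept) = 5.38% − 0.35 × 5.4295% = 3.4797%
E(R_Ellery) = R_f + β × MRP = 3.4797% + 0.51 × 5.4295% = 6.25%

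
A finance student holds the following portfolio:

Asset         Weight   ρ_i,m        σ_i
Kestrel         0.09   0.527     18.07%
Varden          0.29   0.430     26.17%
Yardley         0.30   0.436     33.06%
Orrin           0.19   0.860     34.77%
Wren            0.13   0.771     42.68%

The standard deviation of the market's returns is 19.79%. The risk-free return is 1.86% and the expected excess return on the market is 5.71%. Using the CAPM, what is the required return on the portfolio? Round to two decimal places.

β_Kestrel = 0.527 × 18.07% / 19.79% = 0.4812
β_Varden = 0.430 × 26.17% / 19.79% = 0.5686
β_Yardley = 0.436 × 33.06% / 19.79% = 0.7284
β_Orrin = 0.860 × 34.77% / 19.79% = 1.5110
β_Wren = 0.771 × 42.68% / 19.79% = 1.6628
β_P = Σ w_i β_i = 0.09×0.4812 + 0.29×0.5686 + 0.30×0.7284 + 0.19×1.5110 + 0.13×1.6628 = 0.9300
E(R_P) = R_f + β_P × MRP = 1.86% + 0.9300 × 5.71% = 7.17%

7.17%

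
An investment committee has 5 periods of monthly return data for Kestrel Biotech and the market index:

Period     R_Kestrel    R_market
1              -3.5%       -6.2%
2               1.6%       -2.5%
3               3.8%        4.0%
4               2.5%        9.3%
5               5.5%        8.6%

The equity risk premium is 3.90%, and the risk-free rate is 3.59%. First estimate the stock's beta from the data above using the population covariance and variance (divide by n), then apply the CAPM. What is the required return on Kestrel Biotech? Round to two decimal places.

Mean R_i = (-3.5 + 1.6 + 3.8 + 2.5 + 5.5) / 5 = 1.9800%
Mean R_m = (-6.2 − 2.5 + 4.0 + 9.3 + 8.6) / 5 = 2.6400%
Σ(R_i − R̄_i)(R_m − R̄_m) = 77.3140  ⇒  Cov = 77.3140 / 5 = 15.4628
Σ(R_m − R̄_m)² = 186.2920  ⇒  Var(R_m) = 186.2920 / 5 = 37.2584
β = Cov / Var(R_m) = 15.4628 / 37.2584 = 0.4150
E(R) = R_f + β × MRP = 3.59% + 0.4150 × 3.90% = 5.21%

5.21%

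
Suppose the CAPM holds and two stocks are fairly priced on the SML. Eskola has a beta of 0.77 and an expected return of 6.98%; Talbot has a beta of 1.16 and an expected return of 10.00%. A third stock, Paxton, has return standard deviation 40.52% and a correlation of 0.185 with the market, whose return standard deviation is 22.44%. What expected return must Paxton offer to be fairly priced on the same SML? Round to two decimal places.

3.60%

MRP = (10.00% − 6.98%) / (1.16 − 0.77) = 7.7436%
R_f = 6.98% − 0.77 × 7.7436% = 1.0174%
β_Paxton = ρ·σ_i/σ_m = 0.185 × 40.52 / 22.44 = 0.3341
E(R_Paxton) = R_f + β × MRP = 1.0174% + 0.3341 × 7.7436% = 3.60%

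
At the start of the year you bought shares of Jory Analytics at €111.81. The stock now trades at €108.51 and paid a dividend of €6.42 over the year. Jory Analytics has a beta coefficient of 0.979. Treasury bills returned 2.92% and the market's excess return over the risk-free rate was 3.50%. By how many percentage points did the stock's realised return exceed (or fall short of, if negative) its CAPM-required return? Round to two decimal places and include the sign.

-3.56%

Realised HPR = (P1 + D1 − P0) / P0 = (108.51 + 6.42 − 111.81) / 111.81 = 3.12 / 111.81 = 2.7904%
CAPM required = R_f + β·MRP = 2.92% + 0.979 × 3.50% = 6.34650%
α = realised − required = 2.7904% − 6.34650% = -3.56%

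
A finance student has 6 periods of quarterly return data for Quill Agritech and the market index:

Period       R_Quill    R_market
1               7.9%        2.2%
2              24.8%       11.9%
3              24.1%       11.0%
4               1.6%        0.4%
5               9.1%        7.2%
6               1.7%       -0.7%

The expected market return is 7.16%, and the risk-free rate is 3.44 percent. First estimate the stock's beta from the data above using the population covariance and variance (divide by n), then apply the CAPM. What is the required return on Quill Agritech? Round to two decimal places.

10.26%

Mean R_i = (7.9 + 24.8 + 24.1 + 1.6 + 9.1 + 1.7) / 6 = 11.5333%
Mean R_m = (2.2 + 11.9 + 11.0 + 0.4 + 7.2 − 0.7) / 6 = 5.3333%
Σ(R_i − R̄_i)(R_m − R̄_m) = 273.5033  ⇒  Cov = 273.5033 / 6 = 45.5839
Σ(R_m − R̄_m)² = 149.2733  ⇒  Var(R_m) = 149.2733 / 6 = 24.8789
β = Cov / Var(R_m) = 45.5839 / 24.8789 = 1.8322
MRP = 7.16% − 3.44% = 3.72%
E(R) = R_f + β × MRP = 3.44% + 1.8322 × 3.72% = 10.26%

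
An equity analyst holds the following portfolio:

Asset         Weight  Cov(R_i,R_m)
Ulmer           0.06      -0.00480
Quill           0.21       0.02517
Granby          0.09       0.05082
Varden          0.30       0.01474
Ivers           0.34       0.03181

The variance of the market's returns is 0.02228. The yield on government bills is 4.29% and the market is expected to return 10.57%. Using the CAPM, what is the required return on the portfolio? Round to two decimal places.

11.28%

β_Ulmer = -0.00480 / 0.02228 = -0.2154
β_Quill = 0.02517 / 0.02228 = 1.1297
β_Granby = 0.05082 / 0.02228 = 2.2810
β_Varden = 0.01474 / 0.02228 = 0.6616
β_Ivers = 0.03181 / 0.02228 = 1.4277
β_P = Σ w_i β_i = 0.06×-0.2154 + 0.21×1.1297 + 0.09×2.2810 + 0.30×0.6616 + 0.34×1.4277 = 1.1135
MRP = 10.57% − 4.29% = 6.28%
E(R_P) = R_f + β_P × MRP = 4.29% + 1.1135 × 6.28% = 11.28%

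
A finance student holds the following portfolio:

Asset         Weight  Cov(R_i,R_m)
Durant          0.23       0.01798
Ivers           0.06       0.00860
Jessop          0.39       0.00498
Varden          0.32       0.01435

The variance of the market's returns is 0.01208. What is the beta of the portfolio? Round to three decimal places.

0.926

β_Durant = 0.01798 / 0.01208 = 1.4884
β_Ivers = 0.00860 / 0.01208 = 0.7119
β_Jessop = 0.00498 / 0.01208 = 0.4123
β_Varden = 0.01435 / 0.01208 = 1.1879
β_P = Σ w_i β_i = 0.23×1.4884 + 0.06×0.7119 + 0.39×0.4123 + 0.32×1.1879 = 0.9260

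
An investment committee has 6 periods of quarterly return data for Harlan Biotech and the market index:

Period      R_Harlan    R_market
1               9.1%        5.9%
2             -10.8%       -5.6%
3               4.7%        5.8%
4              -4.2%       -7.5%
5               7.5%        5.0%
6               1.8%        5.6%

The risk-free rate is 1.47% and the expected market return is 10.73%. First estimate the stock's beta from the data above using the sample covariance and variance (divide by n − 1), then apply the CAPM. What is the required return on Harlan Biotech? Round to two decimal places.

11.19%

Mean R_i = (9.1 − 10.8 + 4.7 − 4.2 + 7.5 + 1.8) / 6 = 1.3500%
Mean R_m = (5.9 − 5.6 + 5.8 − 7.5 + 5.0 + 5.6) / 6 = 1.5333%
Σ(R_i − R̄_i)(R_m − R̄_m) = 208.0900  ⇒  Cov = 208.0900 / 5 = 41.6180
Σ(R_m − R̄_m)² = 198.3133  ⇒  Var(R_m) = 198.3133 / 5 = 39.6627
β = Cov / Var(R_m) = 41.6180 / 39.6627 = 1.0493
MRP = 10.73% − 1.47% = 9.26%
E(R) = R_f + β × MRP = 1.47% + 1.0493 × 9.26% = 11.19%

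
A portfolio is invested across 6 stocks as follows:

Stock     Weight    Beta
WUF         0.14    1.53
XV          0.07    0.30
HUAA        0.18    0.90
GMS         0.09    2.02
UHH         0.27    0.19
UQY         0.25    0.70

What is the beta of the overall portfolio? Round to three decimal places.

β_P = Σ w_i β_i = 0.14×1.53 + 0.07×0.30 + 0.18×0.90 + 0.09×2.02 + 0.27×0.19 + 0.25×0.70 = 0.8053

0.805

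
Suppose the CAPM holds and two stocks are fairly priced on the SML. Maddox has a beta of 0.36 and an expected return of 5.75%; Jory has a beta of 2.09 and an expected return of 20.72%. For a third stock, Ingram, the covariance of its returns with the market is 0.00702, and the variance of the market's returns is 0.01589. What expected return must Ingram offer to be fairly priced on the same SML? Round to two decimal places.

6.46%

MRP = (20.72% − 5.75%) / (2.09 − 0.36) = 8.6532%
R_f = 5.75% − 0.36 × 8.6532% = 2.6348%
β_Ingram = Cov / Var(R_m) = 0.00702 / 0.01589 = 0.4418
E(R_Ingram) = R_f + β × MRP = 2.6348% + 0.4418 × 8.6532% = 6.46%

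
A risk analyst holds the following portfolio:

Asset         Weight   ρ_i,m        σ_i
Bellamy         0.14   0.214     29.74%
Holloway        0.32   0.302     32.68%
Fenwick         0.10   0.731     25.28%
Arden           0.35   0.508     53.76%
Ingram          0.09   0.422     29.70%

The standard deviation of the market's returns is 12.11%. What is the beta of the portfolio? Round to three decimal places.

1.369

β_Bellamy = 0.214 × 29.74% / 12.11% = 0.5255
β_Holloway = 0.302 × 32.68% / 12.11% = 0.8150
β_Fenwick = 0.731 × 25.28% / 12.11% = 1.5260
β_Arden = 0.508 × 53.76% / 12.11% = 2.2552
β_Ingram = 0.422 × 29.70% / 12.11% = 1.0350
β_P = Σ w_i β_i = 0.14×0.5255 + 0.32×0.8150 + 0.10×1.5260 + 0.35×2.2552 + 0.09×1.0350 = 1.3694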